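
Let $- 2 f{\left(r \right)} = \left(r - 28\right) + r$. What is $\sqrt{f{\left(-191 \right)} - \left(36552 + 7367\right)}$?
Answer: $i \sqrt{43714} \approx 209.08 i$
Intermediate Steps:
$f{\left(r \right)} = 14 - r$ ($f{\left(r \right)} = - \frac{\left(r - 28\right) + r}{2} = - \frac{\left(-28 + r\right) + r}{2} = - \frac{-28 + 2 r}{2} = 14 - r$)
$\sqrt{f{\left(-191 \right)} - \left(36552 + 7367\right)} = \sqrt{\left(14 - -191\right) - \left(36552 + 7367\right)} = \sqrt{\left(14 + 191\right) - 43919} = \sqrt{205 - 43919} = \sqrt{-43714} = i \sqrt{43714}$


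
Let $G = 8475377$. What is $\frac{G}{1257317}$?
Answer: $\frac{8475377}{1257317} \approx 6.7408$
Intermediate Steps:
$\frac{G}{1257317} = \frac{8475377}{1257317}$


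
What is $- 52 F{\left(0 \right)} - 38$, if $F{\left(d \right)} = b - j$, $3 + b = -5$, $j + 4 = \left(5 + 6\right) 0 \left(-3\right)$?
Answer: $170$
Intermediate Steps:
$j = -4$ ($j = -4 + \left(5 + 6\right) 0 \left(-3\right) = -4 + 11 \cdot 0 = -4 + 0 = -4$)
$b = -8$ ($b = -3 - 5 = -8$)
$F{\left(d \right)} = -4$ ($F{\left(d \right)} = -8 - -4 = -8 + 4 = -4$)
$- 52 F{\left(0 \right)} - 38 = \left(-52\right) \left(-4\right) - 38 = 208 - 38 = 170$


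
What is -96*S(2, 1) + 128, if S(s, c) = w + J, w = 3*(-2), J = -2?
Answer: 896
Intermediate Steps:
w = -6
S(s, c) = -8 (S(s, c) = -6 - 2 = -8)
-96*S(2, 1) + 128 = -96*(-8) + 128 = 768 + 128 = 896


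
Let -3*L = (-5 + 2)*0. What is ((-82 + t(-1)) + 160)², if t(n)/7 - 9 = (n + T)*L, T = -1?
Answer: 19881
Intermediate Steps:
L = 0 (L = -(-5 + 2)*0/3 = -(-1)*0 = -⅓*0 = 0)
t(n) = 63 (t(n) = 63 + 7*((n - 1)*0) = 63 + 7*((-1 + n)*0) = 63 + 7*0 = 63 + 0 = 63)
((-82 + t(-1)) + 160)² = ((-82 + 63) + 160)² = (-19 + 160)² = 141² = 19881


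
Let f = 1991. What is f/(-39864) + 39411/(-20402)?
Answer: -73259113/36968424 ≈ -1.9817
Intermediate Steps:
f/(-39864) + 39411/(-20402) = 1991/(-39864) + 39411/(-20402) = 1991*(-1/39864) + 39411*(-1/20402) = -181/3624 - 39411/20402 = -73259113/36968424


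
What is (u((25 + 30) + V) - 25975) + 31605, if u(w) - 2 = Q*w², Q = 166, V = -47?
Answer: 16256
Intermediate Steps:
u(w) = 2 + 166*w²
(u((25 + 30) + V) - 25975) + 31605 = ((2 + 166*((25 + 30) - 47)²) - 25975) + 31605 = ((2 + 166*(55 - 47)²) - 25975) + 31605 = ((2 + 166*8²) - 25975) + 31605 = ((2 + 166*64) - 25975) + 31605 = ((2 + 10624) - 25975) + 31605 = (10626 - 25975) + 31605 = -15349 + 31605 = 16256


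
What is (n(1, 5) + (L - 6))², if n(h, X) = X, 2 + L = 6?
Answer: 9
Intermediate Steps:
L = 4 (L = -2 + 6 = 4)
(n(1, 5) + (L - 6))² = (5 + (4 - 6))² = (5 - 2)² = 3² = 9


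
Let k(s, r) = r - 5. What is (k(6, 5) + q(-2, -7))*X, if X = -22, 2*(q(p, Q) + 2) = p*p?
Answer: 0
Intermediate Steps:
q(p, Q) = -2 + p²/2 (q(p, Q) = -2 + (p*p)/2 = -2 + p²/2)
k(s, r) = -5 + r
(k(6, 5) + q(-2, -7))*X = ((-5 + 5) + (-2 + (½)*(-2)²))*(-22) = (0 + (-2 + (½)*4))*(-22) = (0 + (-2 + 2))*(-22) = (0 + 0)*(-22) = 0*(-22) = 0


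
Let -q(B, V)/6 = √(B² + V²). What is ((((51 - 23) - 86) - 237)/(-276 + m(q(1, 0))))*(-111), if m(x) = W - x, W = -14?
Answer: -32745/284 ≈ -115.30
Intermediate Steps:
q(B, V) = -6*√(B² + V²)
m(x) = -14 - x
((((51 - 23) - 86) - 237)/(-276 + m(q(1, 0))))*(-111) = ((((51 - 23) - 86) - 237)/(-276 + (-14 - (-6)*√(1² + 0²))))*(-111) = (((28 - 86) - 237)/(-276 + (-14 - (-6)*√(1 + 0))))*(-111) = ((-58 - 237)/(-276 + (-14 - (-6)*√1)))*(-111) = -295/(-276 + (-14 - (-6)))*(-111) = -295/(-276 + (-14 - 1*(-6)))*(-111) = -295/(-276 + (-14 + 6))*(-111) = -295/(-276 - 8)*(-111) = -295/(-284)*(-111) = -295*(-1/284)*(-111) = (295/284)*(-111) = -32745/284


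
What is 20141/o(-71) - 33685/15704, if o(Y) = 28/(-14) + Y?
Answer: -318753269/1146392 ≈ -278.05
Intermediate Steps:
o(Y) = -2 + Y (o(Y) = 28*(-1/14) + Y = -2 + Y)
20141/o(-71) - 33685/15704 = 20141/(-2 - 71) - 33685/15704 = 20141/(-73) - 33685*1/15704 = 20141*(-1/73) - 33685/15704 = -20141/73 - 33685/15704 = -318753269/1146392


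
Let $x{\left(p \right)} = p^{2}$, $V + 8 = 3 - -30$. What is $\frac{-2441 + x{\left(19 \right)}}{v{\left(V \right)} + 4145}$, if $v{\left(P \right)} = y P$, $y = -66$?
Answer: $- \frac{416}{499} \approx -0.83367$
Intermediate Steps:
$V = 25$ ($V = -8 + \left(3 - -30\right) = -8 + \left(3 + 30\right) = -8 + 33 = 25$)
$v{\left(P \right)} = - 66 P$
$\frac{-2441 + x{\left(19 \right)}}{v{\left(V \right)} + 4145} = \frac{-2441 + 19^{2}}{\left(-66\right) 25 + 4145} = \frac{-2441 + 361}{-1650 + 4145} = - \frac{2080}{2495} = \left(-2080\right) \frac{1}{2495} = - \frac{416}{499}$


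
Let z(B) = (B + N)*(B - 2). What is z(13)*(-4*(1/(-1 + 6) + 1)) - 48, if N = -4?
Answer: -2616/5 ≈ -523.20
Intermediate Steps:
z(B) = (-4 + B)*(-2 + B) (z(B) = (B - 4)*(B - 2) = (-4 + B)*(-2 + B))
z(13)*(-4*(1/(-1 + 6) + 1)) - 48 = (8 + 13² - 6*13)*(-4*(1/(-1 + 6) + 1)) - 48 = (8 + 169 - 78)*(-4*(1/5 + 1)) - 48 = 99*(-4*(⅕ + 1)) - 48 = 99*(-4*6/5) - 48 = 99*(-24/5) - 48 = -2376/5 - 48 = -2616/5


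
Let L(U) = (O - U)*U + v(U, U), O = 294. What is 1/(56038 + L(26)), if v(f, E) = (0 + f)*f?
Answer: 1/63682 ≈ 1.5703e-5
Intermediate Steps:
v(f, E) = f² (v(f, E) = f*f = f²)
L(U) = U² + U*(294 - U) (L(U) = (294 - U)*U + U² = U*(294 - U) + U² = U² + U*(294 - U))
1/(56038 + L(26)) = 1/(56038 + 294*26) = 1/(56038 + 7644) = 1/63682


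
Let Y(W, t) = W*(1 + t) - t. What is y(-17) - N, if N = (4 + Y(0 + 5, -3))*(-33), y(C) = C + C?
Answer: -133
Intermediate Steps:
y(C) = 2*C
Y(W, t) = -t + W*(1 + t)
N = 99 (N = (4 + ((0 + 5) - 1*(-3) + (0 + 5)*(-3)))*(-33) = (4 + (5 + 3 + 5*(-3)))*(-33) = (4 + (5 + 3 - 15))*(-33) = (4 - 7)*(-33) = -3*(-33) = 99)
y(-17) - N = 2*(-17) - 1*99 = -34 - 99 = -133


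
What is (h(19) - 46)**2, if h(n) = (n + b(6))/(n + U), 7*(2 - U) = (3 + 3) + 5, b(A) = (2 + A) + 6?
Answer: 36300625/18496 ≈ 1962.6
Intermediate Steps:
b(A) = 8 + A
U = 3/7 (U = 2 - ((3 + 3) + 5)/7 = 2 - (6 + 5)/7 = 2 - 1/7*11 = 2 - 11/7 = 3/7 ≈ 0.42857)
h(n) = (14 + n)/(3/7 + n) (h(n) = (n + (8 + 6))/(n + 3/7) = (n + 14)/(3/7 + n) = (14 + n)/(3/7 + n))
(h(19) - 46)**2 = (7*(14 + 19)/(3 + 7*19) - 46)**2 = (7*33/(3 + 133) - 46)**2 = (7*33/136 - 46)**2 = (7*(1/136)*33 - 46)**2 = (231/136 - 46)**2 = (-6025/136)**2 = 36300625/18496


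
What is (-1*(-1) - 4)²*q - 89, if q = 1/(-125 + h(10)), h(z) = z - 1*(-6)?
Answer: -9710/109 ≈ -89.083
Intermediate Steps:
h(z) = 6 + z (h(z) = z + 6 = 6 + z)
q = -1/109 (q = 1/(-125 + (6 + 10)) = 1/(-125 + 16) = 1/(-109) = -1/109 ≈ -0.0091743)
(-1*(-1) - 4)²*q - 89 = (-1*(-1) - 4)²*(-1/109) - 89 = (1 - 4)²*(-1/109) - 89 = (-3)²*(-1/109) - 89 = 9*(-1/109) - 89 = -9/109 - 89 = -9710/109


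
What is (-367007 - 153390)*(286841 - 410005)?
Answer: 64094176108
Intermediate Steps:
(-367007 - 153390)*(286841 - 410005) = -520397*(-123164) = 64094176108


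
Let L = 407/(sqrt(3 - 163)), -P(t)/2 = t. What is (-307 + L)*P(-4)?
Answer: -2456 - 407*I*sqrt(10)/5 ≈ -2456.0 - 257.41*I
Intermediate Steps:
P(t) = -2*t
L = -407*I*sqrt(10)/40 (L = 407/(sqrt(-160)) = 407/((4*I*sqrt(10))) = 407*(-I*sqrt(10)/40) = -407*I*sqrt(10)/40 ≈ -32.176*I)
(-307 + L)*P(-4) = (-307 - 407*I*sqrt(10)/40)*(-2*(-4)) = (-307 - 407*I*sqrt(10)/40)*8 = -2456 - 407*I*sqrt(10)/5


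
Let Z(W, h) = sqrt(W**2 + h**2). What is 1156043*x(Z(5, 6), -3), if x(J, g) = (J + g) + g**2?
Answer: 6936258 + 1156043*sqrt(61) ≈ 1.5965e+7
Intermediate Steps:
x(J, g) = J + g + g**2
1156043*x(Z(5, 6), -3) = 1156043*(sqrt(5**2 + 6**2) - 3 + (-3)**2) = 1156043*(sqrt(25 + 36) - 3 + 9) = 1156043*(sqrt(61) - 3 + 9) = 1156043*(6 + sqrt(61)) = 6936258 + 1156043*sqrt(61)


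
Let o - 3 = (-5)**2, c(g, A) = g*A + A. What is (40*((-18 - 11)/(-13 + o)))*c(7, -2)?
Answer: 3712/3 ≈ 1237.3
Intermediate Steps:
c(g, A) = A + A*g (c(g, A) = A*g + A = A + A*g)
o = 28 (o = 3 + (-5)**2 = 3 + 25 = 28)
(40*((-18 - 11)/(-13 + o)))*c(7, -2) = (40*((-18 - 11)/(-13 + 28)))*(-2*(1 + 7)) = (40*(-29/15))*(-2*8) = (40*(-29*1/15))*(-16) = (40*(-29/15))*(-16) = -232/3*(-16) = 3712/3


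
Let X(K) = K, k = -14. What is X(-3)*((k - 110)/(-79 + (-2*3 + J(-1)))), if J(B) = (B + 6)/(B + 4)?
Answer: -558/125 ≈ -4.4640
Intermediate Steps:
J(B) = (6 + B)/(4 + B)
X(-3)*((k - 110)/(-79 + (-2*3 + J(-1)))) = -3*(-14 - 110)/(-79 + (-2*3 + (6 - 1)/(4 - 1))) = -(-372)/(-79 + (-6 + 5/3)) = -(-372)/(-79 - 13/3) = -(-372)/(-250/3) = -(-372)*(-3)/250 = -3*186/125 = -558/125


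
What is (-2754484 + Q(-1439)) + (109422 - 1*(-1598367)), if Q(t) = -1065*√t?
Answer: -1046695 - 1065*I*√1439 ≈ -1.0467e+6 - 40400.0*I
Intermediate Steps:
(-2754484 + Q(-1439)) + (109422 - 1*(-1598367)) = (-2754484 - 1065*I*√1439) + (109422 - 1*(-1598367)) = (-2754484 - 1065*I*√1439) + (109422 + 1598367) = (-2754484 - 1065*I*√1439) + 1707789 = -1046695 - 1065*I*√1439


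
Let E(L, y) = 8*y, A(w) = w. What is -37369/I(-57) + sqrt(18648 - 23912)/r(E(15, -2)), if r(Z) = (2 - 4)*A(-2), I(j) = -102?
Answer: 37369/102 + I*sqrt(329) ≈ 366.36 + 18.138*I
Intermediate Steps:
r(Z) = 4 (r(Z) = (2 - 4)*(-2) = -2*(-2) = 4)
-37369/I(-57) + sqrt(18648 - 23912)/r(E(15, -2)) = -37369/(-102) + sqrt(18648 - 23912)/4 = -37369*(-1/102) + sqrt(-5264)*(1/4) = 37369/102 + (4*I*sqrt(329))*(1/4) = 37369/102 + I*sqrt(329)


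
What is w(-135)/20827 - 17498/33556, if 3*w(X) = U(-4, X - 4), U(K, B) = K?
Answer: -546713381/1048306218 ≈ -0.52152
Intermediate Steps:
w(X) = -4/3 (w(X) = (⅓)*(-4) = -4/3)
w(-135)/20827 - 17498/33556 = -4/3/20827 - 17498/33556 = -4/3*1/20827 - 17498*1/33556 = -4/62481 - 8749/16778 = -546713381/1048306218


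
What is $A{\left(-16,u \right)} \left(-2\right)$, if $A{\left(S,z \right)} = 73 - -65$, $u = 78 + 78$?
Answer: $-276$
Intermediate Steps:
$u = 156$
$A{\left(S,z \right)} = 138$ ($A{\left(S,z \right)} = 73 + 65 = 138$)
$A{\left(-16,u \right)} \left(-2\right) = 138 \left(-2\right) = -276$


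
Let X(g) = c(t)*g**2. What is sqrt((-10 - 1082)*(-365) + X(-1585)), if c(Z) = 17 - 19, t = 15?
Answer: I*sqrt(4625870) ≈ 2150.8*I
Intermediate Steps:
c(Z) = -2
X(g) = -2*g**2
sqrt((-10 - 1082)*(-365) + X(-1585)) = sqrt((-10 - 1082)*(-365) - 2*(-1585)**2) = sqrt(-1092*(-365) - 2*2512225) = sqrt(398580 - 5024450) = sqrt(-4625870) = I*sqrt(4625870)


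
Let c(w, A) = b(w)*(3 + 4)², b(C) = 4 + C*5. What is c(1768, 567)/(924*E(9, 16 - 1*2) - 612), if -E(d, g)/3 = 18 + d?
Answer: -36113/6288 ≈ -5.7432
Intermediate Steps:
b(C) = 4 + 5*C
c(w, A) = 196 + 245*w (c(w, A) = (4 + 5*w)*(3 + 4)² = (4 + 5*w)*7² = (4 + 5*w)*49 = 196 + 245*w)
E(d, g) = -54 - 3*d (E(d, g) = -3*(18 + d) = -54 - 3*d)
c(1768, 567)/(924*E(9, 16 - 1*2) - 612) = (196 + 245*1768)/(924*(-54 - 3*9) - 612) = (196 + 433160)/(924*(-54 - 27) - 612) = 433356/(924*(-81) - 612) = 433356/(-74844 - 612) = 433356/(-75456) = 433356*(-1/75456) = -36113/6288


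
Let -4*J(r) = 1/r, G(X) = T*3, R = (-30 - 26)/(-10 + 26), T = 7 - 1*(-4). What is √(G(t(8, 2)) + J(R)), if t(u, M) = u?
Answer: √6482/14 ≈ 5.7508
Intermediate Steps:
T = 11 (T = 7 + 4 = 11)
R = -7/2 (R = -56/16 = -56*1/16 = -7/2 ≈ -3.5000)
G(X) = 33 (G(X) = 11*3 = 33)
J(r) = -1/(4*r)
√(G(t(8, 2)) + J(R)) = √(33 - 1/(4*(-7/2))) = √(33 - ¼*(-2/7)) = √(33 + 1/14) = √(463/14) = √6482/14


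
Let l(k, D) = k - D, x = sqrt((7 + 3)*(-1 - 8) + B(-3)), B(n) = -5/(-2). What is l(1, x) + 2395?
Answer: 2396 - 5*I*sqrt(14)/2 ≈ 2396.0 - 9.3541*I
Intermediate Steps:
B(n) = 5/2 (B(n) = -5*(-1/2) = 5/2)
x = 5*I*sqrt(14)/2 (x = sqrt((7 + 3)*(-1 - 8) + 5/2) = sqrt(10*(-9) + 5/2) = sqrt(-90 + 5/2) = sqrt(-175/2) = 5*I*sqrt(14)/2 ≈ 9.3541*I)
l(1, x) + 2395 = (1 - 5*I*sqrt(14)/2) + 2395 = 2396 - 5*I*sqrt(14)/2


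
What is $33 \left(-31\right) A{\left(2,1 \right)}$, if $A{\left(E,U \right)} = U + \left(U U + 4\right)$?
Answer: $-6138$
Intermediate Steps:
$A{\left(E,U \right)} = 4 + U + U^{2}$ ($A{\left(E,U \right)} = U + \left(U^{2} + 4\right) = U + \left(4 + U^{2}\right) = 4 + U + U^{2}$)
$33 \left(-31\right) A{\left(2,1 \right)} = 33 \left(-31\right) \left(4 + 1 + 1^{2}\right) = - 1023 \left(4 + 1 + 1\right) = \left(-1023\right) 6 = -6138$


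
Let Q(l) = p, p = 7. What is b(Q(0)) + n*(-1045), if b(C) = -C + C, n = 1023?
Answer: -1069035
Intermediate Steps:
Q(l) = 7
b(C) = 0
b(Q(0)) + n*(-1045) = 0 + 1023*(-1045) = 0 - 1069035 = -1069035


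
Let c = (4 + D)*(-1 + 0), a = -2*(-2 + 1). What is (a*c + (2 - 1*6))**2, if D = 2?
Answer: 256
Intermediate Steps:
a = 2 (a = -2*(-1) = 2)
c = -6 (c = (4 + 2)*(-1 + 0) = 6*(-1) = -6)
(a*c + (2 - 1*6))**2 = (2*(-6) + (2 - 1*6))**2 = (-12 + (2 - 6))**2 = (-12 - 4)**2 = (-16)**2 = 256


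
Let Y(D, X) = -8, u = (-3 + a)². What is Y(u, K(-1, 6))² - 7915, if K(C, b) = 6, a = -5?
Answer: -7851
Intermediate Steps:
u = 64 (u = (-3 - 5)² = (-8)² = 64)
Y(u, K(-1, 6))² - 7915 = (-8)² - 7915 = 64 - 7915 = -7851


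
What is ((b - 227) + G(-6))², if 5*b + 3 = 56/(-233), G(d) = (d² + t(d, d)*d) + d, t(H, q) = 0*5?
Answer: 2120786704/54289 ≈ 39065.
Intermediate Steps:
t(H, q) = 0
G(d) = d + d² (G(d) = (d² + 0*d) + d = (d² + 0) + d = d² + d = d + d²)
b = -151/233 (b = -⅗ + (56/(-233))/5 = -⅗ + (56*(-1/233))/5 = -⅗ + (⅕)*(-56/233) = -⅗ - 56/1165 = -151/233 ≈ -0.64807)
((b - 227) + G(-6))² = ((-151/233 - 227) - 6*(1 - 6))² = (-53042/233 - 6*(-5))² = (-53042/233 + 30)² = (-46052/233)² = 2120786704/54289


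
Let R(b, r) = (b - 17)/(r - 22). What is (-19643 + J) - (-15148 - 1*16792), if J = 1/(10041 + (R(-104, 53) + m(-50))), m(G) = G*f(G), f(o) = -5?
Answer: 3921513331/318900 ≈ 12297.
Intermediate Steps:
R(b, r) = (-17 + b)/(-22 + r)
m(G) = -5*G (m(G) = G*(-5) = -5*G)
J = 31/318900 (J = 1/(10041 + ((-17 - 104)/(-22 + 53) - 5*(-50))) = 1/(10041 + (-121/31 + 250)) = 1/(10041 + 7629/31) = 1/(318900/31) = 31/318900 ≈ 9.7209e-5)
(-19643 + J) - (-15148 - 1*16792) = (-19643 + 31/318900) - (-15148 - 1*16792) = -6264152669/318900 - (-15148 - 16792) = -6264152669/318900 - 1*(-31940) = -6264152669/318900 + 31940 = 3921513331/318900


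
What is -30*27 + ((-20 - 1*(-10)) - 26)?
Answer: -846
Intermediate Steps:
-30*27 + ((-20 - 1*(-10)) - 26) = -810 + ((-20 + 10) - 26) = -810 + (-10 - 26) = -810 - 36 = -846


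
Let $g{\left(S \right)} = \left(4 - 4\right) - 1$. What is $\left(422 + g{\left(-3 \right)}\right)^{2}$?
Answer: $177241$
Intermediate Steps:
$g{\left(S \right)} = -1$ ($g{\left(S \right)} = 0 - 1 = -1$)
$\left(422 + g{\left(-3 \right)}\right)^{2} = \left(422 - 1\right)^{2} = 421^{2} = 177241$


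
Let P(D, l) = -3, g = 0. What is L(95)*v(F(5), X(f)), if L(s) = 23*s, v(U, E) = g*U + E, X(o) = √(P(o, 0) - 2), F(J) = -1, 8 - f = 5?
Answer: 2185*I*√5 ≈ 4885.8*I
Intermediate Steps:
f = 3 (f = 8 - 1*5 = 8 - 5 = 3)
X(o) = I*√5 (X(o) = √(-3 - 2) = √(-5) = I*√5)
v(U, E) = E (v(U, E) = 0*U + E = 0 + E = E)
L(95)*v(F(5), X(f)) = (23*95)*(I*√5) = 2185*(I*√5) = 2185*I*√5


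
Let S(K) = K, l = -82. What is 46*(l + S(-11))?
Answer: -4278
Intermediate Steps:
46*(l + S(-11)) = 46*(-82 - 11) = 46*(-93) = -4278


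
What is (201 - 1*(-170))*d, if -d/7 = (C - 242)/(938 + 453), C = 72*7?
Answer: -680414/1391 ≈ -489.15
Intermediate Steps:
C = 504
d = -1834/1391 (d = -7*(504 - 242)/(938 + 453) = -1834/1391 ≈ -1.3185)
(201 - 1*(-170))*d = (201 - 1*(-170))*(-1834/1391) = (201 + 170)*(-1834/1391) = 371*(-1834/1391) = -680414/1391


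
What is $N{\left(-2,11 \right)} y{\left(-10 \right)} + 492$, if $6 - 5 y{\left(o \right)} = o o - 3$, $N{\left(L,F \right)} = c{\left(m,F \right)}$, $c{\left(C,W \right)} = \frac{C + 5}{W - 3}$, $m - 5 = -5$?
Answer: $\frac{3845}{8} \approx 480.63$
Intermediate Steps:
$m = 0$ ($m = 5 - 5 = 0$)
$c{\left(C,W \right)} = \frac{5 + C}{-3 + W}$
$N{\left(L,F \right)} = \frac{5}{-3 + F}$ ($N{\left(L,F \right)} = \frac{5 + 0}{-3 + F} = \frac{1}{-3 + F} 5 = \frac{5}{-3 + F}$)
$y{\left(o \right)} = \frac{9}{5} - \frac{o^{2}}{5}$ ($y{\left(o \right)} = \frac{6}{5} - \frac{o o - 3}{5} = \frac{6}{5} - \frac{o^{2} - 3}{5} = \frac{6}{5} - \frac{-3 + o^{2}}{5} = \frac{6}{5} - \left(- \frac{3}{5} + \frac{o^{2}}{5}\right) = \frac{9}{5} - \frac{o^{2}}{5}$)
$N{\left(-2,11 \right)} y{\left(-10 \right)} + 492 = \frac{5}{-3 + 11} \left(\frac{9}{5} - \frac{\left(-10\right)^{2}}{5}\right) + 492 = \frac{5}{8} \left(\frac{9}{5} - 20\right) + 492 = 5 \cdot \frac{1}{8} \left(\frac{9}{5} - 20\right) + 492 = \frac{5}{8} \left(- \frac{91}{5}\right) + 492 = - \frac{91}{8} + 492 = \frac{3845}{8}$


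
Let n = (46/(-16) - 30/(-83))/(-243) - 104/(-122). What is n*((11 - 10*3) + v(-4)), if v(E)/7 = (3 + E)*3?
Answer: -42460565/1230309 ≈ -34.512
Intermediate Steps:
v(E) = 63 + 21*E (v(E) = 7*((3 + E)*3) = 7*(9 + 3*E) = 63 + 21*E)
n = 8492113/9842472 (n = (46*(-1/16) - 30*(-1/83))*(-1/243) - 104*(-1/122) = (-23/8 + 30/83)*(-1/243) + 52/61 = -1669/664*(-1/243) + 52/61 = 1669/161352 + 52/61 = 8492113/9842472 ≈ 0.86280)
n*((11 - 10*3) + v(-4)) = 8492113*((11 - 10*3) + (63 + 21*(-4)))/9842472 = 8492113*((11 - 30) + (63 - 84))/9842472 = 8492113*(-19 - 21)/9842472 = (8492113/9842472)*(-40) = -42460565/1230309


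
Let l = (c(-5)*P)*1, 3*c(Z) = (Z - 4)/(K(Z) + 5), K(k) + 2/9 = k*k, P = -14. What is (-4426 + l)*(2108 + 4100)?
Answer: -1840346080/67 ≈ -2.7468e+7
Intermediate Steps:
K(k) = -2/9 + k² (K(k) = -2/9 + k*k = -2/9 + k²)
c(Z) = (-4 + Z)/(3*(43/9 + Z²)) (c(Z) = ((Z - 4)/((-2/9 + Z²) + 5))/3 = ((-4 + Z)/(43/9 + Z²))/3 = (-4 + Z)/(3*(43/9 + Z²)))
l = 189/134 (l = ((3*(-4 - 5)/(43 + 9*(-5)²))*(-14))*1 = ((3*(-9)/(43 + 9*25))*(-14))*1 = ((3*(-9)/(43 + 225))*(-14))*1 = ((3*(-9)/268)*(-14))*1 = ((3*(1/268)*(-9))*(-14))*1 = -27/268*(-14)*1 = (189/134)*1 = 189/134 ≈ 1.4104)
(-4426 + l)*(2108 + 4100) = (-4426 + 189/134)*(2108 + 4100) = -592895/134*6208 = -1840346080/67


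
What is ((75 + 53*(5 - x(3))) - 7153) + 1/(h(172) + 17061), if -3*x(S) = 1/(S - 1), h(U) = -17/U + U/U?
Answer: -119806962743/17607882 ≈ -6804.2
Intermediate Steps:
h(U) = 1 - 17/U (h(U) = -17/U + 1 = 1 - 17/U)
x(S) = -1/(3*(-1 + S)) (x(S) = -1/(3*(S - 1)) = -1/(3*(-1 + S)))
((75 + 53*(5 - x(3))) - 7153) + 1/(h(172) + 17061) = ((75 + 53*(5 - (-1)/(-3 + 3*3))) - 7153) + 1/((-17 + 172)/172 + 17061) = ((75 + 53*(5 - (-1)/(-3 + 9))) - 7153) + 1/((1/172)*155 + 17061) = ((75 + 53*(5 - (-1)/6)) - 7153) + 1/(155/172 + 17061) = ((75 + 53*(5 - (-1)/6)) - 7153) + 1/(2934647/172) = ((75 + 53*(5 - 1*(-⅙))) - 7153) + 172/2934647 = ((75 + 53*(5 + ⅙)) - 7153) + 172/2934647 = ((75 + 53*(31/6)) - 7153) + 172/2934647 = ((75 + 1643/6) - 7153) + 172/2934647 = (2093/6 - 7153) + 172/2934647 = -40825/6 + 172/2934647 = -119806962743/17607882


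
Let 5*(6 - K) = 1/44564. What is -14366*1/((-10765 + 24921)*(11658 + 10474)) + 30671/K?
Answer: 97324153868829813/19038977916184 ≈ 5111.8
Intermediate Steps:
K = 1336919/222820 (K = 6 - ⅕/44564 = 6 - ⅕*1/44564 = 6 - 1/222820 = 1336919/222820 ≈ 6.0000)
-14366*1/((-10765 + 24921)*(11658 + 10474)) + 30671/K = -14366*1/((-10765 + 24921)*(11658 + 10474)) + 30671/(1336919/222820) = -14366/(14156*22132) + 30671*(222820/1336919) = -14366/313300592 + 6834112220/1336919 = -14366*1/313300592 + 6834112220/1336919 = -653/14240936 + 6834112220/1336919 = 97324153868829813/19038977916184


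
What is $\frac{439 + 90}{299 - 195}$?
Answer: $\frac{529}{104} \approx 5.0865$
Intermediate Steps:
$\frac{439 + 90}{299 - 195} = \frac{529}{299 - 195} = \frac{529}{104}$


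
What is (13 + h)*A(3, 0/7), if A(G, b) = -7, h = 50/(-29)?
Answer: -2289/29 ≈ -78.931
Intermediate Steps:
h = -50/29 (h = 50*(-1/29) = -50/29 ≈ -1.7241)
(13 + h)*A(3, 0/7) = (13 - 50/29)*(-7) = (327/29)*(-7) = -2289/29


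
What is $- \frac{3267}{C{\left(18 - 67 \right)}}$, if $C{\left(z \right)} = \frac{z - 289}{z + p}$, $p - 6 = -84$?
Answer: $- \frac{414909}{338} \approx -1227.5$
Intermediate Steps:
$p = -78$ ($p = 6 - 84 = -78$)
$C{\left(z \right)} = \frac{-289 + z}{-78 + z}$ ($C{\left(z \right)} = \frac{z - 289}{z - 78} = \frac{-289 + z}{-78 + z}$)
$- \frac{3267}{C{\left(18 - 67 \right)}} = - \frac{3267}{\frac{1}{-78 + \left(18 - 67\right)} \left(-289 + \left(18 - 67\right)\right)} = - \frac{3267}{\frac{1}{-78 - 49} \left(-289 - 49\right)} = - \frac{3267}{\frac{1}{-127} \left(-338\right)} = - \frac{3267}{\left(- \frac{1}{127}\right) \left(-338\right)} = - \frac{3267}{\frac{338}{127}} = \left(-3267\right) \frac{127}{338} = - \frac{414909}{338}$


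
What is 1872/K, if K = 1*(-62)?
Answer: -936/31 ≈ -30.194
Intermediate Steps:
K = -62
1872/K = 1872/(-62) = 1872*(-1/62) = -936/31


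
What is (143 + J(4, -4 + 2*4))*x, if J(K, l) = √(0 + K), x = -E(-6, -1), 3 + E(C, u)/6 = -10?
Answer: 11310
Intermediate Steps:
E(C, u) = -78 (E(C, u) = -18 + 6*(-10) = -18 - 60 = -78)
x = 78 (x = -1*(-78) = 78)
J(K, l) = √K
(143 + J(4, -4 + 2*4))*x = (143 + √4)*78 = (143 + 2)*78 = 145*78 = 11310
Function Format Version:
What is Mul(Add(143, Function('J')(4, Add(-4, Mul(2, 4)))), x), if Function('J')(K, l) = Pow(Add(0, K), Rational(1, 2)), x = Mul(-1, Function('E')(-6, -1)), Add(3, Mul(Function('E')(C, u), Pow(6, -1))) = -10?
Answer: 11310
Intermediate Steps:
Function('E')(C, u) = -78 (Function('E')(C, u) = Add(-18, Mul(6, -10)) = Add(-18, -60) = -78)
x = 78 (x = Mul(-1, -78) = 78)
Function('J')(K, l) = Pow(K, Rational(1, 2))
Mul(Add(143, Function('J')(4, Add(-4, Mul(2, 4)))), x) = Mul(Add(143, Pow(4, Rational(1, 2))), 78) = Mul(Add(143, 2), 78) = Mul(145, 78) = 11310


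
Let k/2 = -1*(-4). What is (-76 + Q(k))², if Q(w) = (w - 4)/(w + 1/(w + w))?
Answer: 94867600/16641 ≈ 5700.8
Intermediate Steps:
k = 8 (k = 2*(-1*(-4)) = 2*4 = 8)
Q(w) = (-4 + w)/(w + 1/(2*w))
(-76 + Q(k))² = (-76 + 2*8*(-4 + 8)/(1 + 2*8²))² = (-76 + 2*8*4/(1 + 2*64))² = (-76 + 2*8*4/(1 + 128))² = (-76 + 2*8*4/129)² = (-76 + 2*8*(1/129)*4)² = (-76 + 64/129)² = (-9740/129)² = 94867600/16641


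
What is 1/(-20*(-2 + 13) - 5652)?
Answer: -1/5872 ≈ -0.00017030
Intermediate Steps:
1/(-20*(-2 + 13) - 5652) = 1/(-20*11 - 5652) = 1/(-220 - 5652) = 1/(-5872) = -1/5872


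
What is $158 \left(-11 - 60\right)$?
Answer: $-11218$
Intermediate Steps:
$158 \left(-11 - 60\right) = 158 \left(-71\right) = -11218$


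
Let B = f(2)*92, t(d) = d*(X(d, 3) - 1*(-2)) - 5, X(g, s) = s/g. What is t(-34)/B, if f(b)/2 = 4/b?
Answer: -35/184 ≈ -0.19022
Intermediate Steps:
f(b) = 8/b (f(b) = 2*(4/b) = 8/b)
t(d) = -5 + d*(2 + 3/d) (t(d) = d*(3/d - 1*(-2)) - 5 = d*(3/d + 2) - 5 = d*(2 + 3/d) - 5 = -5 + d*(2 + 3/d))
B = 368 (B = (8/2)*92 = (8*(½))*92 = 4*92 = 368)
t(-34)/B = (-2 + 2*(-34))/368 = (-2 - 68)*(1/368) = -70*1/368 = -35/184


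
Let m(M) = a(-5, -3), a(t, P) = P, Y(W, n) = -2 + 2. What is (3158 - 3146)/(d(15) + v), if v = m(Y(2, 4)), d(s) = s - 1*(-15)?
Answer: 4/9 ≈ 0.44444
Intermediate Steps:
Y(W, n) = 0
m(M) = -3
d(s) = 15 + s (d(s) = s + 15 = 15 + s)
v = -3
(3158 - 3146)/(d(15) + v) = (3158 - 3146)/((15 + 15) - 3) = 12/(30 - 3) = 12/27 = 12*(1/27) = 4/9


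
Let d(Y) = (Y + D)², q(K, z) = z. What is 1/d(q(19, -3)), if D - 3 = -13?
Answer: 1/169 ≈ 0.0059172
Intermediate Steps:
D = -10 (D = 3 - 13 = -10)
d(Y) = (-10 + Y)² (d(Y) = (Y - 10)² = (-10 + Y)²)
1/d(q(19, -3)) = 1/((-10 - 3)²) = 1/((-13)²) = 1/169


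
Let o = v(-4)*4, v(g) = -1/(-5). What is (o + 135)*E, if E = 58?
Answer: 39382/5 ≈ 7876.4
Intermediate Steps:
v(g) = ⅕ (v(g) = -1*(-⅕) = ⅕)
o = ⅘ (o = (⅕)*4 = ⅘ ≈ 0.80000)
(o + 135)*E = (⅘ + 135)*58 = (679/5)*58 = 39382/5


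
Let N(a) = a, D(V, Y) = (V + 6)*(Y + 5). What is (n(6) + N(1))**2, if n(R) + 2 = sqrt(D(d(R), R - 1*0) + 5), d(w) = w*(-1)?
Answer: (1 - sqrt(5))**2 ≈ 1.5279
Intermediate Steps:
d(w) = -w
D(V, Y) = (5 + Y)*(6 + V) (D(V, Y) = (6 + V)*(5 + Y) = (5 + Y)*(6 + V))
n(R) = -2 + sqrt(35 + R - R**2) (n(R) = -2 + sqrt((30 + 5*(-R) + 6*(R - 1*0) + (-R)*(R - 1*0)) + 5) = -2 + sqrt((30 - 5*R + 6*(R + 0) + (-R)*(R + 0)) + 5) = -2 + sqrt((30 - 5*R + 6*R + (-R)*R) + 5) = -2 + sqrt((30 - 5*R + 6*R - R**2) + 5) = -2 + sqrt((30 + R - R**2) + 5) = -2 + sqrt(35 + R - R**2))
(n(6) + N(1))**2 = ((-2 + sqrt(35 + 6 - 1*6**2)) + 1)**2 = ((-2 + sqrt(35 + 6 - 1*36)) + 1)**2 = ((-2 + sqrt(35 + 6 - 36)) + 1)**2 = ((-2 + sqrt(5)) + 1)**2 = (-1 + sqrt(5))**2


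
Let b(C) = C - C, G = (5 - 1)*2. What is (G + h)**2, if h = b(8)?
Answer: 64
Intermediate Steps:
G = 8 (G = 4*2 = 8)
b(C) = 0
h = 0
(G + h)**2 = (8 + 0)**2 = 8**2 = 64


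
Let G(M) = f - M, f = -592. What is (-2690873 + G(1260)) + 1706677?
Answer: -986048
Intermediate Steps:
G(M) = -592 - M
(-2690873 + G(1260)) + 1706677 = (-2690873 + (-592 - 1*1260)) + 1706677 = (-2690873 + (-592 - 1260)) + 1706677 = (-2690873 - 1852) + 1706677 = -2692725 + 1706677 = -986048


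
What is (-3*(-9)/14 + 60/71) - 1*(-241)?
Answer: 242311/994 ≈ 243.77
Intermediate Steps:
(-3*(-9)/14 + 60/71) - 1*(-241) = (27*(1/14) + 60*(1/71)) + 241 = (27/14 + 60/71) + 241 = 2757/994 + 241 = 242311/994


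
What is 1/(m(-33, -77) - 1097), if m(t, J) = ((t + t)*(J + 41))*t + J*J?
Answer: -1/73576 ≈ -1.3591e-5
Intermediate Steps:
m(t, J) = J² + 2*t²*(41 + J) (m(t, J) = ((2*t)*(41 + J))*t + J² = (2*t*(41 + J))*t + J² = 2*t²*(41 + J) + J² = J² + 2*t²*(41 + J))
1/(m(-33, -77) - 1097) = 1/(((-77)² + 82*(-33)² + 2*(-77)*(-33)²) - 1097) = 1/((5929 + 82*1089 + 2*(-77)*1089) - 1097) = 1/((5929 + 89298 - 167706) - 1097) = 1/(-72479 - 1097) = 1/(-73576) = -1/73576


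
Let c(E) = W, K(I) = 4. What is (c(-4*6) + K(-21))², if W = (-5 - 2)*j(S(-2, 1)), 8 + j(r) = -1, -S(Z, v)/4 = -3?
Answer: 4489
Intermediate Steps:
S(Z, v) = 12 (S(Z, v) = -4*(-3) = 12)
j(r) = -9 (j(r) = -8 - 1 = -9)
W = 63 (W = (-5 - 2)*(-9) = -7*(-9) = 63)
c(E) = 63
(c(-4*6) + K(-21))² = (63 + 4)² = 67² = 4489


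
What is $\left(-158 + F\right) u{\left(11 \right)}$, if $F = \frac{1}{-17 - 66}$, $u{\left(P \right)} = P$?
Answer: $- \frac{144265}{83} \approx -1738.1$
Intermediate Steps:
$F = - \frac{1}{83}$ ($F = \frac{1}{-83} = - \frac{1}{83} \approx -0.012048$)
$\left(-158 + F\right) u{\left(11 \right)} = \left(-158 - \frac{1}{83}\right) 11 = \left(- \frac{13115}{83}\right) 11 = - \frac{144265}{83}$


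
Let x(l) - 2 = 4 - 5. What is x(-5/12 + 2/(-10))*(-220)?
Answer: -220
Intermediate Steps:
x(l) = 1 (x(l) = 2 + (4 - 5) = 2 - 1 = 1)
x(-5/12 + 2/(-10))*(-220) = 1*(-220) = -220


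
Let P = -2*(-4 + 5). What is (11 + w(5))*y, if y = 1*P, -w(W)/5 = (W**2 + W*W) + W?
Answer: 528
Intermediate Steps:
w(W) = -10*W**2 - 5*W (w(W) = -5*((W**2 + W*W) + W) = -5*((W**2 + W**2) + W) = -5*(2*W**2 + W) = -5*(W + 2*W**2) = -10*W**2 - 5*W)
P = -2 (P = -2*1 = -2)
y = -2 (y = 1*(-2) = -2)
(11 + w(5))*y = (11 - 5*5*(1 + 2*5))*(-2) = (11 - 5*5*(1 + 10))*(-2) = (11 - 5*5*11)*(-2) = (11 - 275)*(-2) = -264*(-2) = 528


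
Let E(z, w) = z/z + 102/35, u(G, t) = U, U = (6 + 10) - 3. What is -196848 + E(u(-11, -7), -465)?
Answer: -6889543/35 ≈ -1.9684e+5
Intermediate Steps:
U = 13 (U = 16 - 3 = 13)
u(G, t) = 13
E(z, w) = 137/35 (E(z, w) = 1 + 102*(1/35) = 1 + 102/35 = 137/35)
-196848 + E(u(-11, -7), -465) = -196848 + 137/35 = -6889543/35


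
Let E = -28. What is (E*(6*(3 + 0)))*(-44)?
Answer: 22176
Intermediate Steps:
(E*(6*(3 + 0)))*(-44) = -168*(3 + 0)*(-44) = -168*3*(-44) = -28*18*(-44) = -504*(-44) = 22176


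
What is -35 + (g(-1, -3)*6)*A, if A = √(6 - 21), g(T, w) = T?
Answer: -35 - 6*I*√15 ≈ -35.0 - 23.238*I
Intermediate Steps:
A = I*√15 (A = √(-15) = I*√15 ≈ 3.873*I)
-35 + (g(-1, -3)*6)*A = -35 + (-1*6)*(I*√15) = -35 - 6*I*√15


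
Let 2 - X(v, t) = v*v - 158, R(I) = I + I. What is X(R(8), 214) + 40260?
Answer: 40164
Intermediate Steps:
R(I) = 2*I
X(v, t) = 160 - v² (X(v, t) = 2 - (v*v - 158) = 2 - (v² - 158) = 2 - (-158 + v²) = 2 + (158 - v²) = 160 - v²)
X(R(8), 214) + 40260 = (160 - (2*8)²) + 40260 = (160 - 1*16²) + 40260 = (160 - 1*256) + 40260 = (160 - 256) + 40260 = -96 + 40260 = 40164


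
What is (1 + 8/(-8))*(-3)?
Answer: 0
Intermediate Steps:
(1 + 8/(-8))*(-3) = (1 + 8*(-1/8))*(-3) = (1 - 1)*(-3) = 0*(-3) = 0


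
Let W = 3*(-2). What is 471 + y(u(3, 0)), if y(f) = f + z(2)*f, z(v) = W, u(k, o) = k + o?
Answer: 456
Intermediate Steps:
W = -6
z(v) = -6
y(f) = -5*f (y(f) = f - 6*f = -5*f)
471 + y(u(3, 0)) = 471 - 5*(3 + 0) = 471 - 5*3 = 471 - 15 = 456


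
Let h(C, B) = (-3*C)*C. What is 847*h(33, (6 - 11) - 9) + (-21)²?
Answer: -2766708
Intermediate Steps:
h(C, B) = -3*C²
847*h(33, (6 - 11) - 9) + (-21)² = 847*(-3*33²) + (-21)² = 847*(-3*1089) + 441 = 847*(-3267) + 441 = -2767149 + 441 = -2766708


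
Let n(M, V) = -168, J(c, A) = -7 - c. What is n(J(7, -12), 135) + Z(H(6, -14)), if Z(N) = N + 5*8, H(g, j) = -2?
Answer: -130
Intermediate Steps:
Z(N) = 40 + N (Z(N) = N + 40 = 40 + N)
n(J(7, -12), 135) + Z(H(6, -14)) = -168 + (40 - 2) = -168 + 38 = -130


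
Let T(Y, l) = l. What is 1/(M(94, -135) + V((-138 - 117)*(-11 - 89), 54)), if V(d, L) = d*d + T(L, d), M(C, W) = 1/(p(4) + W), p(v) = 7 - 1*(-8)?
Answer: 120/78033059999 ≈ 1.5378e-9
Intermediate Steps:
p(v) = 15 (p(v) = 7 + 8 = 15)
M(C, W) = 1/(15 + W)
V(d, L) = d + d² (V(d, L) = d*d + d = d² + d = d + d²)
1/(M(94, -135) + V((-138 - 117)*(-11 - 89), 54)) = 1/(1/(15 - 135) + ((-138 - 117)*(-11 - 89))*(1 + (-138 - 117)*(-11 - 89))) = 1/(1/(-120) + (-255*(-100))*(1 - 255*(-100))) = 1/(-1/120 + 25500*(1 + 25500)) = 1/(-1/120 + 25500*25501) = 1/(-1/120 + 650275500) = 1/(78033059999/120) = 120/78033059999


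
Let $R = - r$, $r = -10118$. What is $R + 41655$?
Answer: $51773$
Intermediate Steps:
$R = 10118$ ($R = \left(-1\right) \left(-10118\right) = 10118$)
$R + 41655 = 10118 + 41655 = 51773$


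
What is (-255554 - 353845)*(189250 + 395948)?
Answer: -356619076002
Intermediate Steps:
(-255554 - 353845)*(189250 + 395948) = -609399*585198 = -356619076002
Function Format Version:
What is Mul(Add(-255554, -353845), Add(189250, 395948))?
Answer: -356619076002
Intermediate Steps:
Mul(Add(-255554, -353845), Add(189250, 395948)) = Mul(-609399, 585198) = -356619076002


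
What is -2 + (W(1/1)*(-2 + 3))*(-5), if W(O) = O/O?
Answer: -7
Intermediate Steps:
W(O) = 1
-2 + (W(1/1)*(-2 + 3))*(-5) = -2 + (1*(-2 + 3))*(-5) = -2 + (1*1)*(-5) = -2 + 1*(-5) = -2 - 5 = -7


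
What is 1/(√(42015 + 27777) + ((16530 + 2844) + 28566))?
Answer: 3995/191514484 - √4362/574543452 ≈ 2.0745e-5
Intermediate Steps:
1/(√(42015 + 27777) + ((16530 + 2844) + 28566)) = 1/(√69792 + (19374 + 28566)) = 1/(4*√4362 + 47940) = 1/(47940 + 4*√4362)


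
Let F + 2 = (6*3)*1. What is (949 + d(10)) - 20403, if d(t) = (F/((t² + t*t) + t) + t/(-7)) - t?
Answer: -2043862/105 ≈ -19465.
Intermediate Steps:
F = 16 (F = -2 + (6*3)*1 = -2 + 18*1 = -2 + 18 = 16)
d(t) = 16/(t + 2*t²) - 8*t/7 (d(t) = (16/((t² + t*t) + t) + t/(-7)) - t = (16/((t² + t²) + t) + t*(-⅐)) - t = (16/(2*t² + t) - t/7) - t = (16/(t + 2*t²) - t/7) - t = 16/(t + 2*t²) - 8*t/7)
(949 + d(10)) - 20403 = (949 + (8/7)*(14 - 1*10² - 2*10³)/(10*(1 + 2*10))) - 20403 = (949 + (8/7)*(⅒)*(14 - 1*100 - 2*1000)/(1 + 20)) - 20403 = (949 + (8/7)*(⅒)*(14 - 100 - 2000)/21) - 20403 = (949 + (8/7)*(⅒)*(1/21)*(-2086)) - 20403 = (949 - 1192/105) - 20403 = 98453/105 - 20403 = -2043862/105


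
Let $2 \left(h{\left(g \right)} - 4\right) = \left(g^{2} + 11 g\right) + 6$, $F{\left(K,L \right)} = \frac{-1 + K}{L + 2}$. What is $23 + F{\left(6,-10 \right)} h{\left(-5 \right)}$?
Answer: $28$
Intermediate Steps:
$F{\left(K,L \right)} = \frac{-1 + K}{2 + L}$
$h{\left(g \right)} = 7 + \frac{g^{2}}{2} + \frac{11 g}{2}$ ($h{\left(g \right)} = 4 + \frac{\left(g^{2} + 11 g\right) + 6}{2} = 4 + \frac{6 + g^{2} + 11 g}{2} = 4 + \left(3 + \frac{g^{2}}{2} + \frac{11 g}{2}\right) = 7 + \frac{g^{2}}{2} + \frac{11 g}{2}$)
$23 + F{\left(6,-10 \right)} h{\left(-5 \right)} = 23 + \frac{-1 + 6}{2 - 10} \left(7 + \frac{\left(-5\right)^{2}}{2} + \frac{11}{2} \left(-5\right)\right) = 23 + \frac{1}{-8} \cdot 5 \left(7 + \frac{1}{2} \cdot 25 - \frac{55}{2}\right) = 23 + \left(- \frac{1}{8}\right) 5 \left(7 + \frac{25}{2} - \frac{55}{2}\right) = 23 - -5 = 23 + 5 = 28$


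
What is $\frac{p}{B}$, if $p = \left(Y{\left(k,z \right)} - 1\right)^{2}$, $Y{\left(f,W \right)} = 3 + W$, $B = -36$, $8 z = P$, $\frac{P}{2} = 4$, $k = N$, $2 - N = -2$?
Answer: $- \frac{1}{4} \approx -0.25$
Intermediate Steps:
$N = 4$ ($N = 2 - -2 = 2 + 2 = 4$)
$k = 4$
$P = 8$ ($P = 2 \cdot 4 = 8$)
$z = 1$ ($z = \frac{1}{8} \cdot 8 = 1$)
$p = 9$ ($p = \left(\left(3 + 1\right) - 1\right)^{2} = \left(4 - 1\right)^{2} = 3^{2} = 9$)
$\frac{p}{B} = \frac{9}{-36} = 9 \left(- \frac{1}{36}\right) = - \frac{1}{4}$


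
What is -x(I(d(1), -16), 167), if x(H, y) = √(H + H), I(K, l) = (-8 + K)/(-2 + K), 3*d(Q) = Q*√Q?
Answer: -√230/5 ≈ -3.0331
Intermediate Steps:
d(Q) = Q^(3/2)/3 (d(Q) = (Q*√Q)/3 = Q^(3/2)/3)
I(K, l) = (-8 + K)/(-2 + K)
x(H, y) = √2*√H (x(H, y) = √(2*H) = √2*√H)
-x(I(d(1), -16), 167) = -√2*√((-8 + 1^(3/2)/3)/(-2 + 1^(3/2)/3)) = -√2*√((-8 + (⅓)*1)/(-2 + (⅓)*1)) = -√2*√((-8 + ⅓)/(-2 + ⅓)) = -√2*√(-23/3/(-5/3)) = -√2*√(-⅗*(-23/3)) = -√2*√(23/5) = -√2*√115/5 = -√230/5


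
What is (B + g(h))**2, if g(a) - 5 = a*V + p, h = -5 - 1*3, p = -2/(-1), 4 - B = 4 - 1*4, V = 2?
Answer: 25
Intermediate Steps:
B = 4 (B = 4 - (4 - 1*4) = 4 - (4 - 4) = 4 - 1*0 = 4 + 0 = 4)
p = 2 (p = -2*(-1) = 2)
h = -8 (h = -5 - 3 = -8)
g(a) = 7 + 2*a (g(a) = 5 + (a*2 + 2) = 5 + (2*a + 2) = 5 + (2 + 2*a) = 7 + 2*a)
(B + g(h))**2 = (4 + (7 + 2*(-8)))**2 = (4 + (7 - 16))**2 = (4 - 9)**2 = (-5)**2 = 25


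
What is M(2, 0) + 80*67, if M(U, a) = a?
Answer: 5360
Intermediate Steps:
M(2, 0) + 80*67 = 0 + 80*67 = 0 + 5360 = 5360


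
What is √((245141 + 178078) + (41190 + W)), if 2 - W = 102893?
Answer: √361518 ≈ 601.26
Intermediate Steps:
W = -102891 (W = 2 - 1*102893 = 2 - 102893 = -102891)
√((245141 + 178078) + (41190 + W)) = √((245141 + 178078) + (41190 - 102891)) = √(423219 - 61701) = √361518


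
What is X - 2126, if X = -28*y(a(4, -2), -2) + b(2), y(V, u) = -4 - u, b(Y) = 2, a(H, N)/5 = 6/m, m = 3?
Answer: -2068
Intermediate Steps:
a(H, N) = 10 (a(H, N) = 5*(6/3) = 5*(6*(⅓)) = 5*2 = 10)
X = 58 (X = -28*(-4 - 1*(-2)) + 2 = -28*(-4 + 2) + 2 = -28*(-2) + 2 = 56 + 2 = 58)
X - 2126 = 58 - 2126 = -2068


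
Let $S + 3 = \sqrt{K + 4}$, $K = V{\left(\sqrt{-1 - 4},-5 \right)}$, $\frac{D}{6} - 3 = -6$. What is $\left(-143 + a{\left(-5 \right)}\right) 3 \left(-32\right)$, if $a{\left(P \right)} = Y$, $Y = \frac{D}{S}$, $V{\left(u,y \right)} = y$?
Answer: $\frac{66048}{5} - \frac{864 i}{5} \approx 13210.0 - 172.8 i$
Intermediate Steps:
$D = -18$ ($D = 18 + 6 \left(-6\right) = 18 - 36 = -18$)
$K = -5$
$S = -3 + i$ ($S = -3 + \sqrt{-5 + 4} = -3 + \sqrt{-1} = -3 + i \approx -3.0 + 1.0 i$)
$Y = - \frac{9 \left(-3 - i\right)}{5}$ ($Y = - \frac{18}{-3 + i} = - 18 \frac{-3 - i}{10} = - \frac{9 \left(-3 - i\right)}{5} \approx 5.4 + 1.8 i$)
$a{\left(P \right)} = \frac{27}{5} + \frac{9 i}{5}$
$\left(-143 + a{\left(-5 \right)}\right) 3 \left(-32\right) = \left(-143 + \left(\frac{27}{5} + \frac{9 i}{5}\right)\right) 3 \left(-32\right) = \left(- \frac{688}{5} + \frac{9 i}{5}\right) \left(-96\right) = \frac{66048}{5} - \frac{864 i}{5}$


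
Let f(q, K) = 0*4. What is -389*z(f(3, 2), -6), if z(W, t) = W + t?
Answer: 2334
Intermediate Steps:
f(q, K) = 0
-389*z(f(3, 2), -6) = -389*(0 - 6) = -389*(-6) = 2334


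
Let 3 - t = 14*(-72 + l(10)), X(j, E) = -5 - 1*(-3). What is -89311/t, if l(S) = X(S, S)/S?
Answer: -446555/5069 ≈ -88.095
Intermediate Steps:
X(j, E) = -2 (X(j, E) = -5 + 3 = -2)
l(S) = -2/S
t = 5069/5 (t = 3 - 14*(-72 - 2/10) = 3 - 14*(-72 - 2*1/10) = 3 - 14*(-72 - 1/5) = 3 - 14*(-361)/5 = 3 - 1*(-5054/5) = 3 + 5054/5 = 5069/5 ≈ 1013.8)
-89311/t = -89311/5069/5 = -89311*5/5069 = -446555/5069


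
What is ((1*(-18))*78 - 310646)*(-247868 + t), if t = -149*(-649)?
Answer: 47171662350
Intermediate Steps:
t = 96701
((1*(-18))*78 - 310646)*(-247868 + t) = ((1*(-18))*78 - 310646)*(-247868 + 96701) = (-18*78 - 310646)*(-151167) = (-1404 - 310646)*(-151167) = -312050*(-151167) = 47171662350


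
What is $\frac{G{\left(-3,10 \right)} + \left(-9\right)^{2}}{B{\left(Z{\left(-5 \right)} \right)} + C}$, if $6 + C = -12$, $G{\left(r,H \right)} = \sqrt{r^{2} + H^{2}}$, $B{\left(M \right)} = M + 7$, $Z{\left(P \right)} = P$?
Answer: $- \frac{81}{16} - \frac{\sqrt{109}}{16} \approx -5.715$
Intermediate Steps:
$B{\left(M \right)} = 7 + M$
$G{\left(r,H \right)} = \sqrt{H^{2} + r^{2}}$
$C = -18$ ($C = -6 - 12 = -18$)
$\frac{G{\left(-3,10 \right)} + \left(-9\right)^{2}}{B{\left(Z{\left(-5 \right)} \right)} + C} = \frac{\sqrt{10^{2} + \left(-3\right)^{2}} + \left(-9\right)^{2}}{\left(7 - 5\right) - 18} = \frac{\sqrt{100 + 9} + 81}{2 - 18} = \frac{\sqrt{109} + 81}{-16} = - \frac{81 + \sqrt{109}}{16} = - \frac{81}{16} - \frac{\sqrt{109}}{16}$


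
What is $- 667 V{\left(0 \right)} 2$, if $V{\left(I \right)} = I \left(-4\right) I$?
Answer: $0$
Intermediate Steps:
$V{\left(I \right)} = - 4 I^{2}$ ($V{\left(I \right)} = - 4 I I = - 4 I^{2}$)
$- 667 V{\left(0 \right)} 2 = - 667 - 4 \cdot 0^{2} \cdot 2 = - 667 \left(-4\right) 0 \cdot 2 = - 667 \cdot 0 \cdot 2 = \left(-667\right) 0 = 0$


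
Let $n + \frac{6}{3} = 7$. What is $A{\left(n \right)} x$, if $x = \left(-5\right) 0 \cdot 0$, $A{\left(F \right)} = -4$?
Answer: $0$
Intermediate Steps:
$n = 5$ ($n = -2 + 7 = 5$)
$x = 0$ ($x = 0 \cdot 0 = 0$)
$A{\left(n \right)} x = \left(-4\right) 0 = 0$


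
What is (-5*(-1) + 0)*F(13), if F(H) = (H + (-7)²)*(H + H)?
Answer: 8060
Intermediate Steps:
F(H) = 2*H*(49 + H) (F(H) = (H + 49)*(2*H) = (49 + H)*(2*H) = 2*H*(49 + H))
(-5*(-1) + 0)*F(13) = (-5*(-1) + 0)*(2*13*(49 + 13)) = (5 + 0)*(2*13*62) = 5*1612 = 8060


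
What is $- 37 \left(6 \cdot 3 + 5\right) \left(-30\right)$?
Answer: $25530$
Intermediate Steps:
$- 37 \left(6 \cdot 3 + 5\right) \left(-30\right) = - 37 \left(18 + 5\right) \left(-30\right) = \left(-37\right) 23 \left(-30\right) = \left(-851\right) \left(-30\right) = 25530$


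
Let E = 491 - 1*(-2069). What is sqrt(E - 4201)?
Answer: I*sqrt(1641) ≈ 40.509*I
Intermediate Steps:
E = 2560 (E = 491 + 2069 = 2560)
sqrt(E - 4201) = sqrt(2560 - 4201) = sqrt(-1641) = I*sqrt(1641)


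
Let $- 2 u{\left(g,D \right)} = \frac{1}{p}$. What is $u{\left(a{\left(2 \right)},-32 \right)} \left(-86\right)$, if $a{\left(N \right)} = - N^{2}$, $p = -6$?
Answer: $- \frac{43}{6} \approx -7.1667$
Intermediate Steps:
$u{\left(g,D \right)} = \frac{1}{12}$ ($u{\left(g,D \right)} = - \frac{1}{2 \left(-6\right)} = \left(- \frac{1}{2}\right) \left(- \frac{1}{6}\right) = \frac{1}{12}$)
$u{\left(a{\left(2 \right)},-32 \right)} \left(-86\right) = \frac{1}{12} \left(-86\right) = - \frac{43}{6}$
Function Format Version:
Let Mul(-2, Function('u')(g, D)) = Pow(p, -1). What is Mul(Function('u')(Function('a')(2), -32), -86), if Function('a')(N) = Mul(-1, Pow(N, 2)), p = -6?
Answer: Rational(-43, 6) ≈ -7.1667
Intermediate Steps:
Function('u')(g, D) = Rational(1, 12) (Function('u')(g, D) = Mul(Rational(-1, 2), Pow(-6, -1)) = Mul(Rational(-1, 2), Rational(-1, 6)) = Rational(1, 12))
Mul(Function('u')(Function('a')(2), -32), -86) = Mul(Rational(1, 12), -86) = Rational(-43, 6)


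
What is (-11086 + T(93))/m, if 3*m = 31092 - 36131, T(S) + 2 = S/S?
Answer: 33261/5039 ≈ 6.6007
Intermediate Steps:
T(S) = -1 (T(S) = -2 + S/S = -2 + 1 = -1)
m = -5039/3 (m = (31092 - 36131)/3 = (⅓)*(-5039) = -5039/3 ≈ -1679.7)
(-11086 + T(93))/m = (-11086 - 1)/(-5039/3) = -11087*(-3/5039) = 33261/5039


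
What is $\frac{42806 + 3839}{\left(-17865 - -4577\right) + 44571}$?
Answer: $\frac{46645}{31283} \approx 1.4911$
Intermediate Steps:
$\frac{42806 + 3839}{\left(-17865 - -4577\right) + 44571} = \frac{46645}{\left(-17865 + 4577\right) + 44571} = \frac{46645}{-13288 + 44571} = \frac{46645}{31283}$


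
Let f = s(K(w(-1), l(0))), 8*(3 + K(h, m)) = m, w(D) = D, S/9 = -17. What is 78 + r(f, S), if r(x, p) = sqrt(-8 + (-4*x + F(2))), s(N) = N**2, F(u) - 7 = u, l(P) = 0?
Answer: 78 + I*sqrt(35) ≈ 78.0 + 5.9161*I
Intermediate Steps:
S = -153 (S = 9*(-17) = -153)
F(u) = 7 + u
K(h, m) = -3 + m/8
f = 9 (f = (-3 + (1/8)*0)**2 = (-3 + 0)**2 = (-3)**2 = 9)
r(x, p) = sqrt(1 - 4*x) (r(x, p) = sqrt(-8 + (-4*x + (7 + 2))) = sqrt(-8 + (-4*x + 9)) = sqrt(-8 + (9 - 4*x)) = sqrt(1 - 4*x))
78 + r(f, S) = 78 + sqrt(1 - 4*9) = 78 + sqrt(1 - 36) = 78 + sqrt(-35) = 78 + I*sqrt(35)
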